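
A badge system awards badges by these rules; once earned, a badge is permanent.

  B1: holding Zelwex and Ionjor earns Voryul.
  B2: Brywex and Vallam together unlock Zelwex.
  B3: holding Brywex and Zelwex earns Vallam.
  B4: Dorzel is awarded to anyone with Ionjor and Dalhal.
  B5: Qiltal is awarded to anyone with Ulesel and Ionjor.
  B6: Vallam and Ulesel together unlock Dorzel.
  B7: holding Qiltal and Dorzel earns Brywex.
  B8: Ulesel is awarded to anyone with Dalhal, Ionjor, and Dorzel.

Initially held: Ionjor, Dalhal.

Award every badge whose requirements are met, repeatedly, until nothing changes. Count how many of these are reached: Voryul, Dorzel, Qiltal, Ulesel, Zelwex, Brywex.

4

With Ionjor and Dalhal, Dorzel is earned (B4).
With Dalhal, Ionjor, and Dorzel, Ulesel is earned (B8).
With Ulesel and Ionjor, Qiltal is earned (B5).
With Qiltal and Dorzel, Brywex is earned (B7).
Voryul would need Zelwex and Ionjor (B1), but Zelwex is never earned.
Dorzel: reached.
Qiltal: reached.
Ulesel: reached.
Zelwex would need Brywex and Vallam (B2), but Vallam is never earned.
Brywex: reached.
Reached: Dorzel, Qiltal, Ulesel, and Brywex — 4 of the 6.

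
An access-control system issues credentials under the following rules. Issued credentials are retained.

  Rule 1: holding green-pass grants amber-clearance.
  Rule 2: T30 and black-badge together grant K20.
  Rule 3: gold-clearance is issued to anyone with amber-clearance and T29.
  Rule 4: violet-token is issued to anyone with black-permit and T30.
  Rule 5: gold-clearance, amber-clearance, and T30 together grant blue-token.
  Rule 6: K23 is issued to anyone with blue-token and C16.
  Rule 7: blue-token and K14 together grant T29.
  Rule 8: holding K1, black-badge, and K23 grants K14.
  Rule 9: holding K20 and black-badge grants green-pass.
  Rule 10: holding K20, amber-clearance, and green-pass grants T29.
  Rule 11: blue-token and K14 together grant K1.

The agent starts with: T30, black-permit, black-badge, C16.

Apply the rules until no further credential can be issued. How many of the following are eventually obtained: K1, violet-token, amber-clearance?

Holding black-permit and T30 grants violet-token (Rule 4).
Holding T30 and black-badge grants K20 (Rule 2).
Holding K20 and black-badge grants green-pass (Rule 9).
Holding green-pass grants amber-clearance (Rule 1).
K1 would need blue-token and K14 (Rule 11), but K14 is never granted.
violet-token: reached.
amber-clearance: reached.
Reached: violet-token and amber-clearance — 2 of the 3.

2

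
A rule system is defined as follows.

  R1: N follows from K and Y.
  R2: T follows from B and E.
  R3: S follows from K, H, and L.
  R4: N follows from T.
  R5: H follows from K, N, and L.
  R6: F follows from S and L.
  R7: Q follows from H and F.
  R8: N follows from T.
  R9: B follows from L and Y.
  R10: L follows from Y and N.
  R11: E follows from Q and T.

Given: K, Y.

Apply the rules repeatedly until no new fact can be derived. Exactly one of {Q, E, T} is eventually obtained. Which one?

Q

K and Y hold, so N follows (R1).
Y and N hold, so L follows (R10).
K, N, and L hold, so H follows (R5).
From K, H, and L, R3 gives S.
S and L hold, so F follows (R6).
H and F hold, so Q follows (R7).
E would need Q and T (R11), but T is never established. T would need B and E (R2), but E is never established.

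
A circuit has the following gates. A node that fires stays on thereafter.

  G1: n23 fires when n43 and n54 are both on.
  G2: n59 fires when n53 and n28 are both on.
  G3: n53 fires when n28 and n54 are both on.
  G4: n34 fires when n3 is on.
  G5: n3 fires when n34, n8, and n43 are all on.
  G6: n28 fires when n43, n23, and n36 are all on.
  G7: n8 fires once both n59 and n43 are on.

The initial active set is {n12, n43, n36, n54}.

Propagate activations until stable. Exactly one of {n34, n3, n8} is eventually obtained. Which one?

n43 and n54 are on, so n23 fires (G1).
G6: n43, n23, and n36 on → n28 on.
G3: n28 and n54 on → n53 on.
n53 and n28 are on, so n59 fires (G2).
G7: n59 and n43 on → n8 on.
n34 would need n3 (G4), but n3 never turns on. n3 would need n34, n8, and n43 (G5), but n34 never turns on.

n8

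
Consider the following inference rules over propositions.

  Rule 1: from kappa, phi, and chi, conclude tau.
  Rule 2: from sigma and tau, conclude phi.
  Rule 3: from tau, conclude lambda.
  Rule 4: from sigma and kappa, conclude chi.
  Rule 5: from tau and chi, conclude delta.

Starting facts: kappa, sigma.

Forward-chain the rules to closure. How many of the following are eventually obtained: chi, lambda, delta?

sigma and kappa hold, so chi follows (Rule 4).
chi: reached.
lambda would need tau (Rule 3), but tau is never established.
delta would need tau and chi (Rule 5), but tau is never established.
Reached: chi — 1 of the 3.

1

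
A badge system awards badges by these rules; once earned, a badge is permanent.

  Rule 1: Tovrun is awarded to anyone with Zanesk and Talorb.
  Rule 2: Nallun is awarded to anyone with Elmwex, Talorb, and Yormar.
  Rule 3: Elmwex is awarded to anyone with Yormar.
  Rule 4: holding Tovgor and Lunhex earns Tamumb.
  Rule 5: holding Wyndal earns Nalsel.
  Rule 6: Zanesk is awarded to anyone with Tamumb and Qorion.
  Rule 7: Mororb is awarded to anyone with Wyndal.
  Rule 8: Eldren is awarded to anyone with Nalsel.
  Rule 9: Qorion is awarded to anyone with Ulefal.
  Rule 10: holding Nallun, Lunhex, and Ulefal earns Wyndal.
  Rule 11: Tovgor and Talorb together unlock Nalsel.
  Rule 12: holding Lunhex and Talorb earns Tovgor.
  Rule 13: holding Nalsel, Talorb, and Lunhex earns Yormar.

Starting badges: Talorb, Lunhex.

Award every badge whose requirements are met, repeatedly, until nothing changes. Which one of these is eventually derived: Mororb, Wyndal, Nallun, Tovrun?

Nallun

With Lunhex and Talorb, Tovgor is earned (Rule 12).
With Tovgor and Talorb, Nalsel is earned (Rule 11).
With Nalsel, Talorb, and Lunhex, Yormar is earned (Rule 13).
With Yormar, Elmwex is earned (Rule 3).
With Elmwex, Talorb, and Yormar, Nallun is earned (Rule 2).
Mororb would need Wyndal (Rule 7), but Wyndal is never earned. Wyndal would need Nallun, Lunhex, and Ulefal (Rule 10), but Ulefal is never earned. Tovrun would need Zanesk and Talorb (Rule 1), but Zanesk is never earned.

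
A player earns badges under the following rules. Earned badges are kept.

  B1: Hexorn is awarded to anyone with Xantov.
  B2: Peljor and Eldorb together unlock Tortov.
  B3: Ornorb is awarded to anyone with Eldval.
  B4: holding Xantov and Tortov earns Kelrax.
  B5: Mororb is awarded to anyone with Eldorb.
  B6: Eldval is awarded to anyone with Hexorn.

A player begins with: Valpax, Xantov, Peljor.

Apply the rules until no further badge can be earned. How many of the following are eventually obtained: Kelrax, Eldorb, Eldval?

With Xantov, Hexorn is earned (B1).
With Hexorn, Eldval is earned (B6).
Kelrax would need Xantov and Tortov (B4), but Tortov is never earned.
No rule produces Eldorb, and it is not given.
Eldval: reached.
Reached: Eldval — 1 of the 3.

1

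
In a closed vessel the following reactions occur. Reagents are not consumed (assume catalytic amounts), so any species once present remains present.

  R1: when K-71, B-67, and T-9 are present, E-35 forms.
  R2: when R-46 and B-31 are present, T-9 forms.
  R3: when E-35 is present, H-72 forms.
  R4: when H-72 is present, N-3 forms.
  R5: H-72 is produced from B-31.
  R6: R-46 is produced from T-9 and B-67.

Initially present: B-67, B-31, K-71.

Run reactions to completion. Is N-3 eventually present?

Yes

B-31 present → H-72 forms (R5).
H-72 present → N-3 forms (R4).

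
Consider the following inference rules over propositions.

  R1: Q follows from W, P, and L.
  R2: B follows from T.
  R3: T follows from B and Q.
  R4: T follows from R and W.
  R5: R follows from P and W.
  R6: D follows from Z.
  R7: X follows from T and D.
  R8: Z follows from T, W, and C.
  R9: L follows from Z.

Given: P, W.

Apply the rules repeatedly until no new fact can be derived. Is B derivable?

Yes

From P and W, R5 gives R.
R and W hold, so T follows (R4).
From T, R2 gives B.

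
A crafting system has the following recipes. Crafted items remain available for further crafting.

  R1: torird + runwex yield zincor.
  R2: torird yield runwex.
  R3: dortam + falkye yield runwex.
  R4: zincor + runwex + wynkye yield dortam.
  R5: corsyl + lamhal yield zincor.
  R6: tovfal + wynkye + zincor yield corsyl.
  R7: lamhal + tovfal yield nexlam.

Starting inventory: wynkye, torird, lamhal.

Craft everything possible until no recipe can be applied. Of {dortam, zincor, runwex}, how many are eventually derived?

Using R2, torird makes runwex.
Using R1, torird and runwex make zincor.
zincor + runwex + wynkye → dortam (R4).
dortam: reached.
zincor: reached.
runwex: reached.
All 3 are reached.

3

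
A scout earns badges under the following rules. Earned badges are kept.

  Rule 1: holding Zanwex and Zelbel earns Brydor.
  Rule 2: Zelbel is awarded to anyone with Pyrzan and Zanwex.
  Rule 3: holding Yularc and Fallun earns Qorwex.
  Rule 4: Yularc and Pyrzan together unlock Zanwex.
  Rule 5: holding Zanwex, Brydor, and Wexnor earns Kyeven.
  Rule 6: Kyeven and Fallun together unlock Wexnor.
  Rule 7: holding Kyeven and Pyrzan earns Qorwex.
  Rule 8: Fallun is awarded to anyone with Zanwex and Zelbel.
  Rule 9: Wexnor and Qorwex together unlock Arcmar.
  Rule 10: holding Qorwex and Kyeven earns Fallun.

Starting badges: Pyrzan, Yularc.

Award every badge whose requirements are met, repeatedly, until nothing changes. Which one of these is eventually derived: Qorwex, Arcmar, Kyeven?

Qorwex

With Yularc and Pyrzan, Zanwex is earned (Rule 4).
With Pyrzan and Zanwex, Zelbel is earned (Rule 2).
With Zanwex and Zelbel, Fallun is earned (Rule 8).
With Yularc and Fallun, Qorwex is earned (Rule 3).
Arcmar would need Wexnor and Qorwex (Rule 9), but Wexnor is never earned. Kyeven would need Zanwex, Brydor, and Wexnor (Rule 5), but Wexnor is never earned.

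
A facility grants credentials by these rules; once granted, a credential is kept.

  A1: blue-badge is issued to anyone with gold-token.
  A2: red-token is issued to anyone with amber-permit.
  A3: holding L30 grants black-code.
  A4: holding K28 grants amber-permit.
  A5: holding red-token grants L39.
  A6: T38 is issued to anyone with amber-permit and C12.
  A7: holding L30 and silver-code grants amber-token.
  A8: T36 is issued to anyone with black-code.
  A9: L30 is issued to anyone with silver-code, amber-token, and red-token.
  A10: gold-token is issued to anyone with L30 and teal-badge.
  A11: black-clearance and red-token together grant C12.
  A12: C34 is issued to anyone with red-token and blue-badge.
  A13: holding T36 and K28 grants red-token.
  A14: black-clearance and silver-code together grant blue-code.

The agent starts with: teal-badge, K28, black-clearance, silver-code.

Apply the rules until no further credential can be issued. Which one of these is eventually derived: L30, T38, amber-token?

T38

Holding K28 grants amber-permit (A4).
Holding amber-permit grants red-token (A2).
Holding black-clearance and red-token grants C12 (A11).
Holding amber-permit and C12 grants T38 (A6).
L30 would need silver-code, amber-token, and red-token (A9), but amber-token is never granted. amber-token would need L30 and silver-code (A7), but L30 is never granted.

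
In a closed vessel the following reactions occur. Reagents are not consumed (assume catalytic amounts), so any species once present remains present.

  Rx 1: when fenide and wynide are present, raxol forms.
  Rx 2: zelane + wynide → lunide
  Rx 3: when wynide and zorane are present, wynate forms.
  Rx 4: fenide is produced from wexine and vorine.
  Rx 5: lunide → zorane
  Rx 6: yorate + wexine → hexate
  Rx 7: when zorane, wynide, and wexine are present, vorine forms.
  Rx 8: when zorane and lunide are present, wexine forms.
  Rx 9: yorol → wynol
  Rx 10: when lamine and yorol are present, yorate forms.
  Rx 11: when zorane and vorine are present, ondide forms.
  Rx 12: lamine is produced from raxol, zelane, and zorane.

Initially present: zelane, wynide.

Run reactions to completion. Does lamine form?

Yes

zelane and wynide present → lunide forms (Rx 2).
lunide present → zorane forms (Rx 5).
zorane and lunide present → wexine forms (Rx 8).
zorane, wynide, and wexine present → vorine forms (Rx 7).
wexine and vorine present → fenide forms (Rx 4).
fenide and wynide present → raxol forms (Rx 1).
raxol, zelane, and zorane present → lamine forms (Rx 12).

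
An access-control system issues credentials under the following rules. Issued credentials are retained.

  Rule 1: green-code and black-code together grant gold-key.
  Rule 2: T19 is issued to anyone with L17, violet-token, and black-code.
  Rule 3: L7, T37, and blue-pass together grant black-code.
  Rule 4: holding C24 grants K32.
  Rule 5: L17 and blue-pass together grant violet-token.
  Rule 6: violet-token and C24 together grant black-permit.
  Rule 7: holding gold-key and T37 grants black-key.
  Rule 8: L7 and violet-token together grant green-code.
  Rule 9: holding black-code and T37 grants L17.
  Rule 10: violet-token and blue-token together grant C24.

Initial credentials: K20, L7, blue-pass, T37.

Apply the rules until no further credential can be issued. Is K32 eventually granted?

K32 would need C24 (Rule 4), but C24 is never granted.

No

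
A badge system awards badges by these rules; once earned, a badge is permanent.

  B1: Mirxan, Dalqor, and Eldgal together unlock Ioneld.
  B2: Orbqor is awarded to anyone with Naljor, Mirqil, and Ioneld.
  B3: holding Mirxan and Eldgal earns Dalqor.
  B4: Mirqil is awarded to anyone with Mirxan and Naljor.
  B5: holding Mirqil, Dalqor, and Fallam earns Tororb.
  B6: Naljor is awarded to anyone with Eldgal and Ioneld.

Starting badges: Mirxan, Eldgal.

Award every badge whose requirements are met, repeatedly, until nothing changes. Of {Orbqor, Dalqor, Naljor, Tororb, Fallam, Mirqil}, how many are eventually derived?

4

With Mirxan and Eldgal, Dalqor is earned (B3).
With Mirxan, Dalqor, and Eldgal, Ioneld is earned (B1).
With Eldgal and Ioneld, Naljor is earned (B6).
With Mirxan and Naljor, Mirqil is earned (B4).
With Naljor, Mirqil, and Ioneld, Orbqor is earned (B2).
Orbqor: reached.
Dalqor: reached.
Naljor: reached.
Tororb would need Mirqil, Dalqor, and Fallam (B5), but Fallam is never earned.
No rule produces Fallam, and it is not given.
Mirqil: reached.
Reached: Orbqor, Dalqor, Naljor, and Mirqil — 4 of the 6.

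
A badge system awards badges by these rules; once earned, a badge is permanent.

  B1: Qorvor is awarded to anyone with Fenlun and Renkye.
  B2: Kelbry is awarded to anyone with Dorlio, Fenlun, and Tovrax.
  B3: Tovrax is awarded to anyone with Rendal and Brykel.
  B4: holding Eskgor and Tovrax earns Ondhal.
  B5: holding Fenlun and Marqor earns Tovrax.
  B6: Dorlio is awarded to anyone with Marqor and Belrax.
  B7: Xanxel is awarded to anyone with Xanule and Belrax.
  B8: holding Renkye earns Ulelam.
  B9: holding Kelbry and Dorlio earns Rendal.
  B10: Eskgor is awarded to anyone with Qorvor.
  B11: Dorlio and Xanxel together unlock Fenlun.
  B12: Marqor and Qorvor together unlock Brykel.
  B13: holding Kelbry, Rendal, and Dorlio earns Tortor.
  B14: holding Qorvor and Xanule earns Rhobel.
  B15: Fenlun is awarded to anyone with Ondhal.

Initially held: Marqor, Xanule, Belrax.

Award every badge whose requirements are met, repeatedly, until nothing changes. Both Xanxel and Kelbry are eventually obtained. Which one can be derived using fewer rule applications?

Xanxel

Xanxel: With Xanule and Belrax, Xanxel is earned (B7). [1 rule application]
Kelbry: With Marqor and Belrax, Dorlio is earned (B6). With Xanule and Belrax, Xanxel is earned (B7). With Dorlio and Xanxel, Fenlun is earned (B11). With Fenlun and Marqor, Tovrax is earned (B5). With Dorlio, Fenlun, and Tovrax, Kelbry is earned (B2). [5 rule applications]
Xanxel needs fewer.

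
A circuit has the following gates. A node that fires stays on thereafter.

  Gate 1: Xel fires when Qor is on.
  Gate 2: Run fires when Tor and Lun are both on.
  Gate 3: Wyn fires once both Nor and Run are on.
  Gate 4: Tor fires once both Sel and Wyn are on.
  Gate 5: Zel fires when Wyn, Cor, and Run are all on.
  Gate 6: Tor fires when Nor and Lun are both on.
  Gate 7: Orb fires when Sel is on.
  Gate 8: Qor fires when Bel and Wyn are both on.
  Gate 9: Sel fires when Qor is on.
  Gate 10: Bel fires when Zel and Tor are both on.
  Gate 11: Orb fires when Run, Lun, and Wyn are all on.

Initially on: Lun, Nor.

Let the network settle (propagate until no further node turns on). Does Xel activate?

Xel would need Qor (Gate 1), but Qor never turns on.

No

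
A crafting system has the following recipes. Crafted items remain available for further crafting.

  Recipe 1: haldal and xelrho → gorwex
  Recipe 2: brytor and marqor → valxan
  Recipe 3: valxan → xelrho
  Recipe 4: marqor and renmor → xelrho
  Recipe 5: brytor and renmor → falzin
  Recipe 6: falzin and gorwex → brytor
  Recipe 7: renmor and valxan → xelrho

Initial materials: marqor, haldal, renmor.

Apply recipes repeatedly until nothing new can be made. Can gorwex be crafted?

Yes

Using Recipe 4, marqor and renmor make xelrho.
haldal and xelrho → gorwex (Recipe 1).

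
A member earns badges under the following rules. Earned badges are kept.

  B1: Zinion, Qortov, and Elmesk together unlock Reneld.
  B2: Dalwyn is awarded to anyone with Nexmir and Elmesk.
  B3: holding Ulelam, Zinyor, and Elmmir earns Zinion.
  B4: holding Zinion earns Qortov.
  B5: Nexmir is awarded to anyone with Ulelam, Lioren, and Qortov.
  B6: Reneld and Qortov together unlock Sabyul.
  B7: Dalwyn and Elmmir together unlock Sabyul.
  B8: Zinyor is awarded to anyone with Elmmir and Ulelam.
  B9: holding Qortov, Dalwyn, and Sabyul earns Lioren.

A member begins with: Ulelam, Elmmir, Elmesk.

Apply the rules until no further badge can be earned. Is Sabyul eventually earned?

With Elmmir and Ulelam, Zinyor is earned (B8).
With Ulelam, Zinyor, and Elmmir, Zinion is earned (B3).
With Zinion, Qortov is earned (B4).
With Zinion, Qortov, and Elmesk, Reneld is earned (B1).
With Reneld and Qortov, Sabyul is earned (B6).

Yes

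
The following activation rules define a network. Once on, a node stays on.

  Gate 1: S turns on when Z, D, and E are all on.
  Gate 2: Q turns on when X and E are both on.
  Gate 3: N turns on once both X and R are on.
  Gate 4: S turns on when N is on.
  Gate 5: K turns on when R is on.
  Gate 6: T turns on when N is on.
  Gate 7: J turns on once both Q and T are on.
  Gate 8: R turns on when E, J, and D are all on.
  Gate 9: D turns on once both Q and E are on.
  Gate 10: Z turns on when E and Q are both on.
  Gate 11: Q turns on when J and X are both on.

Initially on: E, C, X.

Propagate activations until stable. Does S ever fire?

Gate 2: X and E on → Q on.
Q and E are on, so D turns on (Gate 9).
E and Q are on, so Z turns on (Gate 10).
Gate 1: Z, D, and E on → S on.

Yes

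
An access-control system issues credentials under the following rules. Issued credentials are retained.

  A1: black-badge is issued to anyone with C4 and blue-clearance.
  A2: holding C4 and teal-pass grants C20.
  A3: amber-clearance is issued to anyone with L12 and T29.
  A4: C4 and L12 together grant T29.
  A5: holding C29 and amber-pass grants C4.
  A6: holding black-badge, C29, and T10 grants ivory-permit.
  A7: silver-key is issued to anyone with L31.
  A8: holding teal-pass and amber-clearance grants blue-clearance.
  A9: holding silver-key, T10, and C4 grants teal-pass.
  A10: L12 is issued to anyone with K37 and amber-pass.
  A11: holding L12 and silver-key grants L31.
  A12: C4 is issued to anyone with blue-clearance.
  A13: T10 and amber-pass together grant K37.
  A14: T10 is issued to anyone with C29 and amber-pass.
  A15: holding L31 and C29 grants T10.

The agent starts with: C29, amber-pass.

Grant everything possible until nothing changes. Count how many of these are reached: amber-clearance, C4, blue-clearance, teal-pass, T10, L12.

Holding C29 and amber-pass grants C4 (A5).
Holding C29 and amber-pass grants T10 (A14).
Holding T10 and amber-pass grants K37 (A13).
Holding K37 and amber-pass grants L12 (A10).
Holding C4 and L12 grants T29 (A4).
Holding L12 and T29 grants amber-clearance (A3).
amber-clearance: reached.
C4: reached.
blue-clearance would need teal-pass and amber-clearance (A8), but teal-pass is never granted.
teal-pass would need silver-key, T10, and C4 (A9), but silver-key is never granted.
T10: reached.
L12: reached.
Reached: amber-clearance, C4, T10, and L12 — 4 of the 6.

4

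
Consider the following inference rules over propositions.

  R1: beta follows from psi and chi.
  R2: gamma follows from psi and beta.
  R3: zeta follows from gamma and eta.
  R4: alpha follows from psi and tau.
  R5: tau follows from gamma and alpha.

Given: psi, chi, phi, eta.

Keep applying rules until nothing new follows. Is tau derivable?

tau would need gamma and alpha (R5), but alpha is never established.

No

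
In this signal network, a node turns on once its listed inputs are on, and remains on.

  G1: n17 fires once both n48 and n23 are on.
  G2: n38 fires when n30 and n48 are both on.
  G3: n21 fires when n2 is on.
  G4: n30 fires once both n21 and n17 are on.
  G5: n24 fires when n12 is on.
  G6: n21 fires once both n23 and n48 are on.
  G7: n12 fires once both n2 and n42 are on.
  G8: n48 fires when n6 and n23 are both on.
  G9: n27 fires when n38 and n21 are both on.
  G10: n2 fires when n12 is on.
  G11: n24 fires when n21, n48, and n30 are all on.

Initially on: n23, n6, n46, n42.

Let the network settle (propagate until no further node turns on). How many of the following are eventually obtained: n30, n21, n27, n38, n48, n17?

6

G8: n6 and n23 on → n48 on.
G6: n23 and n48 on → n21 on.
n48 and n23 are on, so n17 fires (G1).
G4: n21 and n17 on → n30 on.
n30 and n48 are on, so n38 fires (G2).
n38 and n21 are on, so n27 fires (G9).
n30: reached.
n21: reached.
n27: reached.
n38: reached.
n48: reached.
n17: reached.
All 6 are reached.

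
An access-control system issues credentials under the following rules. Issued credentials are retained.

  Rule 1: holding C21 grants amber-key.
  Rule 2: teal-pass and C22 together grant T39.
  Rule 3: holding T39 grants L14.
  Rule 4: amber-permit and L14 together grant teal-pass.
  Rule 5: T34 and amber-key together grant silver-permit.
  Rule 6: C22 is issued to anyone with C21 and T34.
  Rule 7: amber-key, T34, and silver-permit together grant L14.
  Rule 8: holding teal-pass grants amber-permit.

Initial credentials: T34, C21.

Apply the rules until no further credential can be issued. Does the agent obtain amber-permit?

amber-permit would need teal-pass (Rule 8), but teal-pass is never granted.

No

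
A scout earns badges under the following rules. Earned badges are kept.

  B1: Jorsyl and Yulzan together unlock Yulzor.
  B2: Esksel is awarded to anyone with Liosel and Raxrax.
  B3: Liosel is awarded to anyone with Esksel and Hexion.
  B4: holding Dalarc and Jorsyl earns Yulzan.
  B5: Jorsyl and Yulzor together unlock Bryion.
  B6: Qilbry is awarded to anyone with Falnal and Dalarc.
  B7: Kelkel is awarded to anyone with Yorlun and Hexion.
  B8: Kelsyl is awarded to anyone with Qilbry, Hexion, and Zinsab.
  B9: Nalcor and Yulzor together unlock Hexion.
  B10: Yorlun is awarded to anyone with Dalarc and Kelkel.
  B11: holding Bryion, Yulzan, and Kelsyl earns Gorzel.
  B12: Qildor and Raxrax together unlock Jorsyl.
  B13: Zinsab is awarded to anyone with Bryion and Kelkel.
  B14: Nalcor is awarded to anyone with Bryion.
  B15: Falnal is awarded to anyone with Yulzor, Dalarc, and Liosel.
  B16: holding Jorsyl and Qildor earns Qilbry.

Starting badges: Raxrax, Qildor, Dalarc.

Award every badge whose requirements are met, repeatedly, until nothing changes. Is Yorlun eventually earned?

No

Yorlun would need Dalarc and Kelkel (B10), but Kelkel is never earned.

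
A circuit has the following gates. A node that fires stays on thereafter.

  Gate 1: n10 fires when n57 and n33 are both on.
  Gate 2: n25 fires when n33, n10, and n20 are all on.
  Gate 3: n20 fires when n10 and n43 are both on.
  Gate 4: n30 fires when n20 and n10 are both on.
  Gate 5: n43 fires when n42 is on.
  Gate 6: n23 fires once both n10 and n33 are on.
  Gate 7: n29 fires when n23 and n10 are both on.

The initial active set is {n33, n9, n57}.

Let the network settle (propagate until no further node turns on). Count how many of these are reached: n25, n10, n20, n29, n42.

n57 and n33 are on, so n10 fires (Gate 1).
n10 and n33 are on, so n23 fires (Gate 6).
n23 and n10 are on, so n29 fires (Gate 7).
n25 would need n33, n10, and n20 (Gate 2), but n20 never turns on.
n10: reached.
n20 would need n10 and n43 (Gate 3), but n43 never turns on.
n29: reached.
No rule produces n42, and it is not given.
Reached: n10 and n29 — 2 of the 5.

2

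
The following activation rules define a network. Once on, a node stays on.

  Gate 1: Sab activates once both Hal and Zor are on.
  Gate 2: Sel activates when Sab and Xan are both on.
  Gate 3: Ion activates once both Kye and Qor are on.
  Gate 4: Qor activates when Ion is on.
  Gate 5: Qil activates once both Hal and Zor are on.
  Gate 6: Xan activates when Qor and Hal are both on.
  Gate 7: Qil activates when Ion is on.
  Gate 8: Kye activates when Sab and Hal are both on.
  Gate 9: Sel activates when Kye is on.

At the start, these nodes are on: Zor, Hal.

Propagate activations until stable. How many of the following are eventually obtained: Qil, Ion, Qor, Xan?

Hal and Zor are on, so Qil activates (Gate 5).
Qil: reached.
Ion would need Kye and Qor (Gate 3), but Qor never turns on.
Qor would need Ion (Gate 4), but Ion never turns on.
Xan would need Qor and Hal (Gate 6), but Qor never turns on.
Reached: Qil — 1 of the 4.

1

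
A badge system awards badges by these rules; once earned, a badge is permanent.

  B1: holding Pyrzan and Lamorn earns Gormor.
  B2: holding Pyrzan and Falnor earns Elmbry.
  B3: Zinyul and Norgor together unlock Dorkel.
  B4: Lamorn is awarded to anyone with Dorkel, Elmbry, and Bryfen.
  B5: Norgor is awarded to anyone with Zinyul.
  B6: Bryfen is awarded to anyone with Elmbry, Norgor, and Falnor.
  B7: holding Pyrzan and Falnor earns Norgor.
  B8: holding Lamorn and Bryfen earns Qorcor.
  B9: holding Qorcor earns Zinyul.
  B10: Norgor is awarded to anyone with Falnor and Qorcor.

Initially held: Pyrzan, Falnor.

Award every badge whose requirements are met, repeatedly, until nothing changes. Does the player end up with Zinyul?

Zinyul would need Qorcor (B9), but Qorcor is never earned.

No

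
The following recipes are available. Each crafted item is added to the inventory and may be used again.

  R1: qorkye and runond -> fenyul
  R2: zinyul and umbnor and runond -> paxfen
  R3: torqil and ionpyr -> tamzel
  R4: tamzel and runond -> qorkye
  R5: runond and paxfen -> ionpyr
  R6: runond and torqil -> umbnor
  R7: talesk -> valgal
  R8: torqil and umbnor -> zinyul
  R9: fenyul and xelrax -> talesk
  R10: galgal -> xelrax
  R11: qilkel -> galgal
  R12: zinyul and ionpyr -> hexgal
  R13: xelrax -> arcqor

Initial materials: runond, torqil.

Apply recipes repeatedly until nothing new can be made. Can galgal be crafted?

No

galgal would need qilkel (R11), but qilkel is never obtained.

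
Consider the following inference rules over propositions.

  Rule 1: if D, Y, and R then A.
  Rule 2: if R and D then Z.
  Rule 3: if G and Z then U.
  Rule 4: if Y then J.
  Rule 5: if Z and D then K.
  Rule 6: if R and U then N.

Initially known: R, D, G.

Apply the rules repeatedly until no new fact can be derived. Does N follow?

R and D hold, so Z follows (Rule 2).
From G and Z, Rule 3 gives U.
From R and U, Rule 6 gives N.

Yes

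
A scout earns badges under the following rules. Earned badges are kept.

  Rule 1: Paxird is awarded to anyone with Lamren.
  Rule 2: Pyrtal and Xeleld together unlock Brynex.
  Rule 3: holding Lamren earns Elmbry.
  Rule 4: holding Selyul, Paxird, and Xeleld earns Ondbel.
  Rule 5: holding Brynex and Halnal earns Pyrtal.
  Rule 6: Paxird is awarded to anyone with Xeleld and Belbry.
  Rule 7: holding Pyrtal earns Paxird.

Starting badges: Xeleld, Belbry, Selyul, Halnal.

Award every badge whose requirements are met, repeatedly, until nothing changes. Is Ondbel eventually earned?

Yes

With Xeleld and Belbry, Paxird is earned (Rule 6).
With Selyul, Paxird, and Xeleld, Ondbel is earned (Rule 4).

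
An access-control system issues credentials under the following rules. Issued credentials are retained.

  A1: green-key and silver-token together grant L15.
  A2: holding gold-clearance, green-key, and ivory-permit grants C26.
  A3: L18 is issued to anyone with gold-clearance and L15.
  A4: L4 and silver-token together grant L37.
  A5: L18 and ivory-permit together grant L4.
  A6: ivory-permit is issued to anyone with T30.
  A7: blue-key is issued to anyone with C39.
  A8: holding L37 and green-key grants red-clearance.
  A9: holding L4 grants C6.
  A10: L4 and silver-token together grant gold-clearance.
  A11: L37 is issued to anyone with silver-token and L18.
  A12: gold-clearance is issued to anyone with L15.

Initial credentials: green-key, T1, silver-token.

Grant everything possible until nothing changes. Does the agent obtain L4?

L4 would need L18 and ivory-permit (A5), but ivory-permit is never granted.

No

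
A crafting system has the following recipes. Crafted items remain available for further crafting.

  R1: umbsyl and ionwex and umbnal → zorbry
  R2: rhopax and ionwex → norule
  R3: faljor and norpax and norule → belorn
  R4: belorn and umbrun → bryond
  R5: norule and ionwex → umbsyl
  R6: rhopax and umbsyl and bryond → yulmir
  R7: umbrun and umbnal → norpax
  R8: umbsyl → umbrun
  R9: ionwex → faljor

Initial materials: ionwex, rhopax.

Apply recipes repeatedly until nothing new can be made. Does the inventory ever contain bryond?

bryond would need belorn and umbrun (R4), but belorn is never obtained.

No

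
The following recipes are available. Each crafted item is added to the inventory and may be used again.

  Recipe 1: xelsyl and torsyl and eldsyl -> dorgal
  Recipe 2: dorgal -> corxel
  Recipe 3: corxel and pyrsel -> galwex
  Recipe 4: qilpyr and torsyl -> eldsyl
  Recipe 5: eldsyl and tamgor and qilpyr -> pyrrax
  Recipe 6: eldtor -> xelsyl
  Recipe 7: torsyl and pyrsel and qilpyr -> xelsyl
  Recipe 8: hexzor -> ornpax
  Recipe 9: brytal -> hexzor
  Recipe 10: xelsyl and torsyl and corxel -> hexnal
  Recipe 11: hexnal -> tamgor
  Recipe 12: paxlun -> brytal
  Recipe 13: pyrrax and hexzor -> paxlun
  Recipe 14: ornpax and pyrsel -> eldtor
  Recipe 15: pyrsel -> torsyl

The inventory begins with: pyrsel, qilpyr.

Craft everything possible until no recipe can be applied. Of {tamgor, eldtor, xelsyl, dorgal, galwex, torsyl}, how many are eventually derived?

5

pyrsel -> torsyl (Recipe 15).
Using Recipe 4, qilpyr and torsyl make eldsyl.
torsyl and pyrsel and qilpyr -> xelsyl (Recipe 7).
Using Recipe 1, xelsyl, torsyl, and eldsyl make dorgal.
Using Recipe 2, dorgal makes corxel.
Using Recipe 10, xelsyl, torsyl, and corxel make hexnal.
corxel and pyrsel -> galwex (Recipe 3).
hexnal -> tamgor (Recipe 11).
tamgor: reached.
eldtor would need ornpax and pyrsel (Recipe 14), but ornpax is never obtained.
xelsyl: reached.
dorgal: reached.
galwex: reached.
torsyl: reached.
Reached: tamgor, xelsyl, dorgal, galwex, and torsyl — 5 of the 6.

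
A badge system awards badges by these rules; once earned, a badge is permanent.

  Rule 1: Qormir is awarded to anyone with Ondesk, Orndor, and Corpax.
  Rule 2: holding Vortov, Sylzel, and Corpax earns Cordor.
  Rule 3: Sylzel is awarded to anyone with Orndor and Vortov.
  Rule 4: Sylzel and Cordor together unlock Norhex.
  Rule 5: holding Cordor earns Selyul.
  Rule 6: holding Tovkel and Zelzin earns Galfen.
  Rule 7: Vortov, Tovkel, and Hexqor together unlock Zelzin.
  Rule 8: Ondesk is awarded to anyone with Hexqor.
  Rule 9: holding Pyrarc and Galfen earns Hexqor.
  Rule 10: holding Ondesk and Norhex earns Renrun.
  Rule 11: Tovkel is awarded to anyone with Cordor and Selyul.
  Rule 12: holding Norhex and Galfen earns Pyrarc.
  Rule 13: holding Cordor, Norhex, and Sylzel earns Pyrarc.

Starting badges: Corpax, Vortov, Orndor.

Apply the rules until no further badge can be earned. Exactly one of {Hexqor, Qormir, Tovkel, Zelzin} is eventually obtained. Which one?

With Orndor and Vortov, Sylzel is earned (Rule 3).
With Vortov, Sylzel, and Corpax, Cordor is earned (Rule 2).
With Cordor, Selyul is earned (Rule 5).
With Cordor and Selyul, Tovkel is earned (Rule 11).
Qormir would need Ondesk, Orndor, and Corpax (Rule 1), but Ondesk is never earned. Zelzin would need Vortov, Tovkel, and Hexqor (Rule 7), but Hexqor is never earned. Hexqor would need Pyrarc and Galfen (Rule 9), but Galfen is never earned.

Tovkel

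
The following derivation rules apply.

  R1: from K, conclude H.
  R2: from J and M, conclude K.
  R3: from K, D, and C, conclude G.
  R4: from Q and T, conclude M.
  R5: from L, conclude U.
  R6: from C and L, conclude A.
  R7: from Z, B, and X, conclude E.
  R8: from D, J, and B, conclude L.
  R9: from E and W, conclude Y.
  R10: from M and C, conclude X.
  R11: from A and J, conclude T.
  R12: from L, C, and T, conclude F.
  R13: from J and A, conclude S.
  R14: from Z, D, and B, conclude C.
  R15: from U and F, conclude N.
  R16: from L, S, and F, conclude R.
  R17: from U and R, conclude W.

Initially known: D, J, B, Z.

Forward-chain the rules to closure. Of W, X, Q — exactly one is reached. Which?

W

Z, D, and B hold, so C follows (R14).
D, J, and B hold, so L follows (R8).
From L, R5 gives U.
C and L hold, so A follows (R6).
From A and J, R11 gives T.
J and A hold, so S follows (R13).
L, C, and T hold, so F follows (R12).
From L, S, and F, R16 gives R.
From U and R, R17 gives W.
No rule produces Q, and it is not given. X would need M and C (R10), but M is never established.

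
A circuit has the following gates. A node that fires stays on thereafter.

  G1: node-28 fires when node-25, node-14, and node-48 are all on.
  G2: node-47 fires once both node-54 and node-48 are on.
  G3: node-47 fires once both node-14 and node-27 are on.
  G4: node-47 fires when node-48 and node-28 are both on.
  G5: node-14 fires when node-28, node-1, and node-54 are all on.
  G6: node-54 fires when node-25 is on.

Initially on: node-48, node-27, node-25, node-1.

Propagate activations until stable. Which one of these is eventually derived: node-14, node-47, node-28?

node-47

G6: node-25 on → node-54 on.
node-54 and node-48 are on, so node-47 fires (G2).
node-14 would need node-28, node-1, and node-54 (G5), but node-28 never turns on. node-28 would need node-25, node-14, and node-48 (G1), but node-14 never turns on.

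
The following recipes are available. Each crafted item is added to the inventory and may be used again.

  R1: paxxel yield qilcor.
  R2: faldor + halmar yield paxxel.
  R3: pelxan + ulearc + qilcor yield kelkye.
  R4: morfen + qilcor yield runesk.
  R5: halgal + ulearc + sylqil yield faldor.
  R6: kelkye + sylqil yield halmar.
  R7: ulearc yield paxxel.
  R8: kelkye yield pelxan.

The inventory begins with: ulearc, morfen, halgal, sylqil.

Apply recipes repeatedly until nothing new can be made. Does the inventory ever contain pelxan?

pelxan would need kelkye (R8), but kelkye is never obtained.

No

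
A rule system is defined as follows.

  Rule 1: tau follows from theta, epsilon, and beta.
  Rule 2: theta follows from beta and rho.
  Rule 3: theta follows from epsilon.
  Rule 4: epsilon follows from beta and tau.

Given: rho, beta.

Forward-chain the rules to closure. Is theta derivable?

Yes

From beta and rho, Rule 2 gives theta.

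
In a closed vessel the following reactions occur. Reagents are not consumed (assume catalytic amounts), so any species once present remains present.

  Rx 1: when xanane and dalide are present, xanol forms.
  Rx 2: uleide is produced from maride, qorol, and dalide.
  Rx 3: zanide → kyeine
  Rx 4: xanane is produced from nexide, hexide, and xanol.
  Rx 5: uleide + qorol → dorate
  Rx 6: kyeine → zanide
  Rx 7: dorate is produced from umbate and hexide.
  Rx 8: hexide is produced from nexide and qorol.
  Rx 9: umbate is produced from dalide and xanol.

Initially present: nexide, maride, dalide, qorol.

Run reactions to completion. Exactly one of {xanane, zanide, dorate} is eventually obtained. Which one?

maride, qorol, and dalide present → uleide forms (Rx 2).
uleide and qorol present → dorate forms (Rx 5).
xanane would need nexide, hexide, and xanol (Rx 4), but xanol never forms. zanide would need kyeine (Rx 6), but kyeine never forms.

dorate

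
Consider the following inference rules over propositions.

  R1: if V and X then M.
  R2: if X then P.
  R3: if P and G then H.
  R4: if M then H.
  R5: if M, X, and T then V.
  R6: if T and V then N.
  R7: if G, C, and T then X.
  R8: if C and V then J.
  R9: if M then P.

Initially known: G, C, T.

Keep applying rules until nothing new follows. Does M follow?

No

M would need V and X (R1), but V is never established.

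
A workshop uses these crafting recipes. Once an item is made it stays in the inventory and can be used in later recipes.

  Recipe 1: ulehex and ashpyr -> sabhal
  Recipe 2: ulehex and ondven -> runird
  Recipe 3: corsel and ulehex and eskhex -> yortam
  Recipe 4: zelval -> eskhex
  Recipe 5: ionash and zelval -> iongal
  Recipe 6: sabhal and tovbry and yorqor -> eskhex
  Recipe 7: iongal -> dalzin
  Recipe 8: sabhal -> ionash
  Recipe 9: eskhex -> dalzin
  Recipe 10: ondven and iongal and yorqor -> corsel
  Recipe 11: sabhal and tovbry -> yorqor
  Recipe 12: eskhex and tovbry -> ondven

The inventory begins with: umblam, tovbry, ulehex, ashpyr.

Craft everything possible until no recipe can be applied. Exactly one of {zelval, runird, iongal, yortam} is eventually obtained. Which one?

Using Recipe 1, ulehex and ashpyr make sabhal.
sabhal and tovbry -> yorqor (Recipe 11).
sabhal and tovbry and yorqor -> eskhex (Recipe 6).
eskhex and tovbry -> ondven (Recipe 12).
ulehex and ondven -> runird (Recipe 2).
iongal would need ionash and zelval (Recipe 5), but zelval is never obtained. yortam would need corsel, ulehex, and eskhex (Recipe 3), but corsel is never obtained. No rule produces zelval, and it is not given.

runird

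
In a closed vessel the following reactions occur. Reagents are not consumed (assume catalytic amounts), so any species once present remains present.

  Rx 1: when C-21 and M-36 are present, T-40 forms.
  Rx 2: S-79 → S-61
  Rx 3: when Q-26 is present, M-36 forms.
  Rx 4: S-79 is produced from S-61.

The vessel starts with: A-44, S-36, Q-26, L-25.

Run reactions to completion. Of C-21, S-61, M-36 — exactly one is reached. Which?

Q-26 present → M-36 forms (Rx 3).
No rule produces C-21, and it is not given. S-61 would need S-79 (Rx 2), but S-79 never forms.

M-36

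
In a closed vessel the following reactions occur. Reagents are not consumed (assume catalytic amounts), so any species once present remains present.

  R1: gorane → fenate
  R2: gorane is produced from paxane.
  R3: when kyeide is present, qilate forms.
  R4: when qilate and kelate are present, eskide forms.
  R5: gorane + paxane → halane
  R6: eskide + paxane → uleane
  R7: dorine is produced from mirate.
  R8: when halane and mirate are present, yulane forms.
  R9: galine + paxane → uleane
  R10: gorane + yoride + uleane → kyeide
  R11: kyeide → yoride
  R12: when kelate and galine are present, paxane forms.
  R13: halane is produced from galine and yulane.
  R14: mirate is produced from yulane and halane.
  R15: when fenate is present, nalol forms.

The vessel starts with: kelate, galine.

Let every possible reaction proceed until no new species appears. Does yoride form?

yoride would need kyeide (R11), but kyeide never forms.

No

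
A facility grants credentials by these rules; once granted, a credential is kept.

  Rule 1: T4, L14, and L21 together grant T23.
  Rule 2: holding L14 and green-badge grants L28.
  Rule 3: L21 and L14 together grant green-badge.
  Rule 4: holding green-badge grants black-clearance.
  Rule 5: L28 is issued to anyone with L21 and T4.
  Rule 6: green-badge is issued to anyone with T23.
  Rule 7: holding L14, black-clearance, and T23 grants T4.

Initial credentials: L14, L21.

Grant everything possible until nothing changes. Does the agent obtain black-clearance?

Yes

Holding L21 and L14 grants green-badge (Rule 3).
Holding green-badge grants black-clearance (Rule 4).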